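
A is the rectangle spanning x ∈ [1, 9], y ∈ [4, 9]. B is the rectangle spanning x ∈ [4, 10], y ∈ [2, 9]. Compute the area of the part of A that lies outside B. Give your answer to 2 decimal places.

|A∩B|: x∈[4,9], y∈[4,9] → 5·5 = 25.
|A| = 40.
|A ∖ B| = |A| − |A∩B| = 40 − 25 = 15.00.

15.00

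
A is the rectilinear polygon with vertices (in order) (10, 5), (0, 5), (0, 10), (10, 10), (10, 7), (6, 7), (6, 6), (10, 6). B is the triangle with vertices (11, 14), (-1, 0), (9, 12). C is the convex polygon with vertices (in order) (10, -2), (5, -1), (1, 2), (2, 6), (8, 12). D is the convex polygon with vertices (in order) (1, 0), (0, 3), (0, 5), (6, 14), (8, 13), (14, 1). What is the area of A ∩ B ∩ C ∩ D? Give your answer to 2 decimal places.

0.89

The intersection is the polygon with vertices (7.571,10), (3.286,5), (3.167,5), (7.333,10).
By the shoelace formula its area is 0.89.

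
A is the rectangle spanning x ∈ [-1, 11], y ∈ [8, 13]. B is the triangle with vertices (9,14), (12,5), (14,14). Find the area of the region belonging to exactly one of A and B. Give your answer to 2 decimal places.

74.17

|A| = 60, |B| = 22.5, |A∩B| = 4.1667.
|A △ B| = |A| + |B| − 2·|A∩B| = 60 + 22.5 − 8.3333 = 74.17.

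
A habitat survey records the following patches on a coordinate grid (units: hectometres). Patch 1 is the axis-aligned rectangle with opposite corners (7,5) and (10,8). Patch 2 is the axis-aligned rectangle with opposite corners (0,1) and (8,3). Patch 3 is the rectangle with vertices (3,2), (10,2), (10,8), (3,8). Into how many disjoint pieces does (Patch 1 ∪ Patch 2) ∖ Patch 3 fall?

1

(Patch 1 ∪ Patch 2) ∖ Patch 3 is a single connected region.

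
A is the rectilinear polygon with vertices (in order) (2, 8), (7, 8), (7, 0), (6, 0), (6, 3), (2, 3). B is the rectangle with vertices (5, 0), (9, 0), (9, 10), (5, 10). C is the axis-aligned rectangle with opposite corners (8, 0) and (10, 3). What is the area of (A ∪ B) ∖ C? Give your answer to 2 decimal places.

|A ∪ B| = 55.
|(A ∪ B) ∩ C| = 3.
|(A ∪ B) ∖ C| = 55 − 3 = 52.00.

52.00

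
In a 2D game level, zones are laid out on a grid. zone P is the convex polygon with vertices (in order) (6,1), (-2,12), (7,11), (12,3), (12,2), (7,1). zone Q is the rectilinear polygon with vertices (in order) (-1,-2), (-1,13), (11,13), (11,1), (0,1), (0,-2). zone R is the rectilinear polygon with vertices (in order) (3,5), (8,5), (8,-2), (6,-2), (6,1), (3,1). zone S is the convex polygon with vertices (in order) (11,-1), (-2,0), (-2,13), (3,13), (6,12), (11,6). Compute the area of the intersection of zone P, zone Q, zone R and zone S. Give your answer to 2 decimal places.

The intersection is the polygon with vertices (6,1), (3.091,5), (8,5), (8,1.2), (7,1).
By the shoelace formula its area is 13.72.

13.72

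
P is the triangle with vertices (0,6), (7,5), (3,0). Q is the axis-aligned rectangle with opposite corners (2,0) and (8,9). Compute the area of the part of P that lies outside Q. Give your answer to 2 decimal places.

3.71

|P| = 19.5, |P∩Q| = 15.7857.
|P ∖ Q| = |P| − |P∩Q| = 19.5 − 15.7857 = 3.71.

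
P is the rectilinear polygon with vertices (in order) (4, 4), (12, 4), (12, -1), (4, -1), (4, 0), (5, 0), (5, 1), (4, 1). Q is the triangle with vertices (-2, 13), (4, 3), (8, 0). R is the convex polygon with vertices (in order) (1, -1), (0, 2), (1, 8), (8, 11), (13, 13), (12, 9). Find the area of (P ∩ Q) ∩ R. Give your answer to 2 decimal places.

The region (P ∩ Q) ∩ R is the polygon with vertices (5.572,3.156), (4.767,2.425), (4,3), (4,4), (4.923,4).
By the shoelace formula its area is 1.69.

1.69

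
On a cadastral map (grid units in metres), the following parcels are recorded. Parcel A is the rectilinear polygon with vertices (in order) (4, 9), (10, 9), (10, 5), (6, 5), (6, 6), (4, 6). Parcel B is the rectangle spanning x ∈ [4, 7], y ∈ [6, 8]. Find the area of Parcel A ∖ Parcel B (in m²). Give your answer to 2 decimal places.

16.00

|Parcel A| = 22, |Parcel A∩Parcel B| = 6.
|Parcel A ∖ Parcel B| = |Parcel A| − |Parcel A∩Parcel B| = 22 − 6 = 16.00.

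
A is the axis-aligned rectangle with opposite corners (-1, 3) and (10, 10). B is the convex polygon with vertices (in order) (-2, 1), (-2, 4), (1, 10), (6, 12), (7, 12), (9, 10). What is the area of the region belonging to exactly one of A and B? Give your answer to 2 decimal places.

54.39

|A| = 77, |B| = 49.5, |A∩B| = 36.0556.
|A △ B| = |A| + |B| − 2·|A∩B| = 77 + 49.5 − 72.1111 = 54.39.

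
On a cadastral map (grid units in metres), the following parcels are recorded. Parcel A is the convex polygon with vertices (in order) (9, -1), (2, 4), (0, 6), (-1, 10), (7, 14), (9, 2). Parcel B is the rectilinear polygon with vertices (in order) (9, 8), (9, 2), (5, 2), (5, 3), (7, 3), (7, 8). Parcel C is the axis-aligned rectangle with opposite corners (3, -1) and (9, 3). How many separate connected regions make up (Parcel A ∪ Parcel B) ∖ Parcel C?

1

(Parcel A ∪ Parcel B) ∖ Parcel C is a single connected region.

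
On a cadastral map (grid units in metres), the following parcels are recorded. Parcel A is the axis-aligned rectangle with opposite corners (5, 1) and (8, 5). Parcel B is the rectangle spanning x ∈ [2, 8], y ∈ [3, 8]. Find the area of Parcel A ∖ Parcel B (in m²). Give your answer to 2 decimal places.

|Parcel A∩Parcel B|: x∈[5,8], y∈[3,5] → 3·2 = 6.
|Parcel A| = 12.
|Parcel A ∖ Parcel B| = |Parcel A| − |Parcel A∩Parcel B| = 12 − 6 = 6.00.

6.00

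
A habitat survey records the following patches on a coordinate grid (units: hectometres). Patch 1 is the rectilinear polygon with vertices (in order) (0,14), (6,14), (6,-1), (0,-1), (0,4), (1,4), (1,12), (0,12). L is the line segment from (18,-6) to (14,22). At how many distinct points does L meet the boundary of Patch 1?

0

The segment lies entirely outside Patch 1 and never meets its boundary.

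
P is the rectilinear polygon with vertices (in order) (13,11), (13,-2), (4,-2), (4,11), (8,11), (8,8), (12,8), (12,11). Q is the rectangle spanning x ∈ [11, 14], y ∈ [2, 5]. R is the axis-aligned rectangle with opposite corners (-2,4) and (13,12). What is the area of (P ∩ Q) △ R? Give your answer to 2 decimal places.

|P ∩ Q| = 6.
|(P ∩ Q) ∩ R| = 2.
|(P ∩ Q) △ R| = 6 + 120 − 4 = 122.00.

122.00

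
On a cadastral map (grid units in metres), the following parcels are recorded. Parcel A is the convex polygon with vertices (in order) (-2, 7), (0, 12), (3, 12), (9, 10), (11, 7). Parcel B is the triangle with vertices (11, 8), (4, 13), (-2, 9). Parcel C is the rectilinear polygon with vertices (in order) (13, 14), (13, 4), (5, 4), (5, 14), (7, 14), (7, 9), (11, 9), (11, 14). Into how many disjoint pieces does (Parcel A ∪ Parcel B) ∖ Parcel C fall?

2

(Parcel A ∪ Parcel B) ∖ Parcel C splits into 2 disjoint pieces (area 31.7076, area 3.0476).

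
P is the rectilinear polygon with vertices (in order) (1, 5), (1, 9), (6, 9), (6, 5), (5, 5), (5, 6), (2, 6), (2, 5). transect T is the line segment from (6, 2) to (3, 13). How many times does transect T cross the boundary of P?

The segment meets the boundary at (4.091,9), (4.909,6), (5.182,5), (5,5.667).

4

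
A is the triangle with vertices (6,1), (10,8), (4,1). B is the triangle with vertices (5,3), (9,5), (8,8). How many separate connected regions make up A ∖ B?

A ∖ B splits into 2 disjoint pieces (area 4.8125, area 0.5305).

2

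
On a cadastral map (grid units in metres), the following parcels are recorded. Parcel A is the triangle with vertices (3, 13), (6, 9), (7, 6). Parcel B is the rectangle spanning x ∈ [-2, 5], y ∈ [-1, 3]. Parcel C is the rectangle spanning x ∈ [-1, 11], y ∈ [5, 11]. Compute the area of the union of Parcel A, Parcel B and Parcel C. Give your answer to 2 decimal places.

100.36

By inclusion–exclusion:
Individual areas: |Parcel A| = 2.5, |Parcel B| = 28, |Parcel C| = 72.
|Parcel A∩Parcel B| = 0.
|Parcel A∩Parcel C| = 2.1429.
|Parcel B∩Parcel C| = 0 (no overlap).
|Parcel A∩Parcel B∩Parcel C| = 0.
|Parcel A ∪ Parcel B ∪ Parcel C| = 102.5 − 2.1429 + 0 = 100.36.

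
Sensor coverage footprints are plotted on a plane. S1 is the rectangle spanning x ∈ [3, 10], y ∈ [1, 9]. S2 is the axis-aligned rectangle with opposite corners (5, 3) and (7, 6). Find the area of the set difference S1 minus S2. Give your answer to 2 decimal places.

|S1∩S2|: x∈[5,7], y∈[3,6] → 2·3 = 6.
|S1| = 56.
|S1 ∖ S2| = |S1| − |S1∩S2| = 56 − 6 = 50.00.

50.00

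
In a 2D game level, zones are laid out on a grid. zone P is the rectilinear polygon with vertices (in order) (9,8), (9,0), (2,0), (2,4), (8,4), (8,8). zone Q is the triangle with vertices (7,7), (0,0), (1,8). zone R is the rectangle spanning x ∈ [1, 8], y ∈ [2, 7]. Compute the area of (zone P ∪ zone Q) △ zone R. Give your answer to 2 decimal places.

|zone P ∪ zone Q| = 54.5.
|(zone P ∪ zone Q) ∩ zone R| = 27.5.
|(zone P ∪ zone Q) △ zone R| = 54.5 + 35 − 55 = 34.50.

34.50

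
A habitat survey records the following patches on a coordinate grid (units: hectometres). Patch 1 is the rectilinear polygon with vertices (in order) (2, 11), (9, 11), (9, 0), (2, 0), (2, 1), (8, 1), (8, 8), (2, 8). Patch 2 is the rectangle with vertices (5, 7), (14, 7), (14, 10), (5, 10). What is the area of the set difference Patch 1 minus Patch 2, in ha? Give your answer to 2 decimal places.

26.00

|Patch 1| = 35, |Patch 1∩Patch 2| = 9.
|Patch 1 ∖ Patch 2| = |Patch 1| − |Patch 1∩Patch 2| = 35 − 9 = 26.00.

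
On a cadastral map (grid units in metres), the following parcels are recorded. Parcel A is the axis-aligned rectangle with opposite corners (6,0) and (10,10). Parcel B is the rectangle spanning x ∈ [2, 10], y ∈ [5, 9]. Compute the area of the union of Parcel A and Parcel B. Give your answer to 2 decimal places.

By inclusion–exclusion:
Individual areas: |Parcel A| = 40, |Parcel B| = 32.
|Parcel A∩Parcel B|: x∈[6,10], y∈[5,9] → 4·4 = 16.
|Parcel A ∪ Parcel B| = 72 − 16 = 56.00.

56.00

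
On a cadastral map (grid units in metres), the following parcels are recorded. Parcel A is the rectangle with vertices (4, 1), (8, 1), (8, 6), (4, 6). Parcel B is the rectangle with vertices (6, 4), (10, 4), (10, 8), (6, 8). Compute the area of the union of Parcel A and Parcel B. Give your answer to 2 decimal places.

By inclusion–exclusion:
Individual areas: |Parcel A| = 20, |Parcel B| = 16.
|Parcel A∩Parcel B|: x∈[6,8], y∈[4,6] → 2·2 = 4.
|Parcel A ∪ Parcel B| = 36 − 4 = 32.00.

32.00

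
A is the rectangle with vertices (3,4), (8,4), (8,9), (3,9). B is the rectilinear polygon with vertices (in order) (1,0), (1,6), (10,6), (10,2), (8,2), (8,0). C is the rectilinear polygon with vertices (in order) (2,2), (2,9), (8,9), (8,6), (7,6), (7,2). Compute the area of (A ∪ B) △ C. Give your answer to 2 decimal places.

33.00

|A ∪ B| = 65.
|(A ∪ B) ∩ C| = 35.
|(A ∪ B) △ C| = 65 + 38 − 70 = 33.00.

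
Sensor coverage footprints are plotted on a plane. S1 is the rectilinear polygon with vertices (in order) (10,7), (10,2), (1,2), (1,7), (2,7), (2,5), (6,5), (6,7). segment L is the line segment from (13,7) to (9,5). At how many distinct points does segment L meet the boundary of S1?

The segment meets the boundary at (10,5.5).

1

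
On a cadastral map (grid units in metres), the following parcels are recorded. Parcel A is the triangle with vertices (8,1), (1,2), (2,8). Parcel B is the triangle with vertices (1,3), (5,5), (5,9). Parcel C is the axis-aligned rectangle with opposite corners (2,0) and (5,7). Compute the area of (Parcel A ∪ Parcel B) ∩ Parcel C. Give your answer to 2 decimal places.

15.78

|Parcel A ∪ Parcel B| = 25.2421.
|(Parcel A ∪ Parcel B) ∩ Parcel C| = 15.78.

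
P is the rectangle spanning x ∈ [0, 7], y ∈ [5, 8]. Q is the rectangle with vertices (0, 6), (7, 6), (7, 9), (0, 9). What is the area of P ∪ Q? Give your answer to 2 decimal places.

By inclusion–exclusion:
Individual areas: |P| = 21, |Q| = 21.
|P∩Q|: x∈[0,7], y∈[6,8] → 7·2 = 14.
|P ∪ Q| = 42 − 14 = 28.00.

28.00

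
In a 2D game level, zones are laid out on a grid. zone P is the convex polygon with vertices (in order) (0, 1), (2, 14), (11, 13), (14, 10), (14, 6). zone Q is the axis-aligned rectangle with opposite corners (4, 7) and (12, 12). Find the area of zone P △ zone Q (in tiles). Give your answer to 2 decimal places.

|zone P| = 122, |zone Q| = 40, |zone P∩zone Q| = 40.
|zone P △ zone Q| = |zone P| + |zone Q| − 2·|zone P∩zone Q| = 122 + 40 − 80 = 82.00.

82.00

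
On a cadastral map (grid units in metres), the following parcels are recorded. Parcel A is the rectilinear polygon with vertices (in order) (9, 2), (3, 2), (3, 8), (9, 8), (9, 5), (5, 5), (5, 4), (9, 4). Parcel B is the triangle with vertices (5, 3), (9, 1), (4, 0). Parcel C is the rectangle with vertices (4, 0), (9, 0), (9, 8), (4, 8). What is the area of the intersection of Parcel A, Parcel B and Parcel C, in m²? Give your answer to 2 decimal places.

1.17

The intersection is the polygon with vertices (5,3), (7,2), (4.667,2).
By the shoelace formula its area is 1.17.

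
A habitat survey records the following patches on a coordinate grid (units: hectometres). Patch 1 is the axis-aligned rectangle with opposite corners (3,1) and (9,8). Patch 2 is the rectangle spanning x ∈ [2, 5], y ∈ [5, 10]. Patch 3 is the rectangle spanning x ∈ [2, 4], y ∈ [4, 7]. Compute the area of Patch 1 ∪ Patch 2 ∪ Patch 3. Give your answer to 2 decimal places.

52.00

By inclusion–exclusion:
Individual areas: |Patch 1| = 42, |Patch 2| = 15, |Patch 3| = 6.
|Patch 1∩Patch 2|: x∈[3,5], y∈[5,8] → 2·3 = 6.
|Patch 1∩Patch 3|: x∈[3,4], y∈[4,7] → 1·3 = 3.
|Patch 2∩Patch 3|: x∈[2,4], y∈[5,7] → 2·2 = 4.
|Patch 1∩Patch 2∩Patch 3| = 2.
|Patch 1 ∪ Patch 2 ∪ Patch 3| = 63 − 13 + 2 = 52.00.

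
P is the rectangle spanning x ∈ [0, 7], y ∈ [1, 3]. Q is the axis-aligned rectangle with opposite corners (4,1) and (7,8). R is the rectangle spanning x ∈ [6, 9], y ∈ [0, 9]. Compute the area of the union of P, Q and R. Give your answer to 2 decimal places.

49.00

By inclusion–exclusion:
Individual areas: |P| = 14, |Q| = 21, |R| = 27.
|P∩Q|: x∈[4,7], y∈[1,3] → 3·2 = 6.
|P∩R|: x∈[6,7], y∈[1,3] → 1·2 = 2.
|Q∩R|: x∈[6,7], y∈[1,8] → 1·7 = 7.
|P∩Q∩R| = 2.
|P ∪ Q ∪ R| = 62 − 15 + 2 = 49.00.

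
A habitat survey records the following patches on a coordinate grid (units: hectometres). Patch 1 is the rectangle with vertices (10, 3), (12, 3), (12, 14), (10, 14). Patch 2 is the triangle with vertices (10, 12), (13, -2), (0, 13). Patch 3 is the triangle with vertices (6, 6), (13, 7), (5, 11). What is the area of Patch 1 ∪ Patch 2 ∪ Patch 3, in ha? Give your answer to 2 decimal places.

82.15

By inclusion–exclusion:
Individual areas: |Patch 1| = 22, |Patch 2| = 68.5, |Patch 3| = 18.
|Patch 1∩Patch 2| = 8.6786.
|Patch 1∩Patch 3| = 2.5714.
|Patch 2∩Patch 3| = 16.6977.
|Patch 1∩Patch 2∩Patch 3| = 1.5936.
|Patch 1 ∪ Patch 2 ∪ Patch 3| = 108.5 − 27.9477 + 1.5936 = 82.15.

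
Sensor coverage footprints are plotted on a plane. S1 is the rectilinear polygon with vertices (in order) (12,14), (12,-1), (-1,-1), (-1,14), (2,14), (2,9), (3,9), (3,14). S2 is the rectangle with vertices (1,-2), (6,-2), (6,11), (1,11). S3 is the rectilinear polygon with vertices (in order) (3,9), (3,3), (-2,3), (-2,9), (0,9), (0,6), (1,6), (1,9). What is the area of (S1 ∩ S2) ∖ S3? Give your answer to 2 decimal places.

|S1 ∩ S2| = 58.
|(S1 ∩ S2) ∩ S3| = 12.
|(S1 ∩ S2) ∖ S3| = 58 − 12 = 46.00.

46.00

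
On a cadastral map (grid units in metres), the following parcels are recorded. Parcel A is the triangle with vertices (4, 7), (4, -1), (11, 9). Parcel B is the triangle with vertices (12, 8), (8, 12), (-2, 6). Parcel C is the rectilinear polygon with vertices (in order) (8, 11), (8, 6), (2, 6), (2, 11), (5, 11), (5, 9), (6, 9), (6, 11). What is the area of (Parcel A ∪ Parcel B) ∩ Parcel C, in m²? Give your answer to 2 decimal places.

|Parcel A ∪ Parcel B| = 56.0079.
|(Parcel A ∪ Parcel B) ∩ Parcel C| = 21.44.

21.44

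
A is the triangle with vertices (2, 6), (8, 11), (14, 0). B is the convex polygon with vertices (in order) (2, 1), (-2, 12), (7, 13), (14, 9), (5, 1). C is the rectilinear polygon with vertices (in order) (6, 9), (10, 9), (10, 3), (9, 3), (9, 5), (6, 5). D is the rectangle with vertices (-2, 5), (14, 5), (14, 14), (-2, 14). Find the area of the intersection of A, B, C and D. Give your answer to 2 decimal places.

The intersection is the polygon with vertices (10,5.444), (9.5,5), (9,5), (6,5), (6,9), (9.091,9), (10,7.333).
By the shoelace formula its area is 15.13.

15.13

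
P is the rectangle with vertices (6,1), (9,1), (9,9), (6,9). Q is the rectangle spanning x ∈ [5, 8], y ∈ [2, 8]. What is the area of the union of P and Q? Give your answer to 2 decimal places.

30.00

By inclusion–exclusion:
Individual areas: |P| = 24, |Q| = 18.
|P∩Q|: x∈[6,8], y∈[2,8] → 2·6 = 12.
|P ∪ Q| = 42 − 12 = 30.00.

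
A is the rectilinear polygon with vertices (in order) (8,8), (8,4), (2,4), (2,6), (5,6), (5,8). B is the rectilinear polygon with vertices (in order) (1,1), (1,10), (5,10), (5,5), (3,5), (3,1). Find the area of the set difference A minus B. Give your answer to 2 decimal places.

|A| = 18, |A∩B| = 4.
|A ∖ B| = |A| − |A∩B| = 18 − 4 = 14.00.

14.00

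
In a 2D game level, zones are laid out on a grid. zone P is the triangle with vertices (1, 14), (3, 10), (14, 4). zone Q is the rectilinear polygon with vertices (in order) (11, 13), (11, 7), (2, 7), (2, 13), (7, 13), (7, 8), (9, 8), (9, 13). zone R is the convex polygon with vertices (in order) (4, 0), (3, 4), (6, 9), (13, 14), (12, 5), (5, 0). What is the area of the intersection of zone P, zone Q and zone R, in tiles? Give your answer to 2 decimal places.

The intersection is the polygon with vertices (7,9.385), (7,8), (8.8,8), (10.1,7), (8.5,7), (5.712,8.521), (6,9), (6.778,9.556).
By the shoelace formula its area is 3.16.

3.16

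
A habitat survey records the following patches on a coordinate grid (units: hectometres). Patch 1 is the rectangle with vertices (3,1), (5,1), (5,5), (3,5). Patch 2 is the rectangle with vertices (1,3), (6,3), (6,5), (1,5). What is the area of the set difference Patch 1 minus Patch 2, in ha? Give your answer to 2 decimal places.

4.00

|Patch 1∩Patch 2|: x∈[3,5], y∈[3,5] → 2·2 = 4.
|Patch 1| = 8.
|Patch 1 ∖ Patch 2| = |Patch 1| − |Patch 1∩Patch 2| = 8 − 4 = 4.00.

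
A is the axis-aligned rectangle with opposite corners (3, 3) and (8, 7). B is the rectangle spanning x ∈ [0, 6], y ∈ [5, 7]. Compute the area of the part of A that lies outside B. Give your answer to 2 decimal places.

14.00

|A∩B|: x∈[3,6], y∈[5,7] → 3·2 = 6.
|A| = 20.
|A ∖ B| = |A| − |A∩B| = 20 − 6 = 14.00.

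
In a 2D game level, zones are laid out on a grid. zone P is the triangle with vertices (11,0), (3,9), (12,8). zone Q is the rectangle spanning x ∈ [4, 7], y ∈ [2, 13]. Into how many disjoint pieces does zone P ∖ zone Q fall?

2

zone P ∖ zone Q splits into 2 disjoint pieces (area 28.3889, area 0.5069).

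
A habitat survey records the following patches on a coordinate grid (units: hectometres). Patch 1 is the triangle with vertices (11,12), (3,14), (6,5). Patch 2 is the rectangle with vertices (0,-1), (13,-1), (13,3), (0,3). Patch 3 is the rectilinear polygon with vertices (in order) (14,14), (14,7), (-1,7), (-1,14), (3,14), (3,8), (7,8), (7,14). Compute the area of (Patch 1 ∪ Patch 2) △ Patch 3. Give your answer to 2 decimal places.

|Patch 1 ∪ Patch 2| = 85.
|(Patch 1 ∪ Patch 2) ∩ Patch 3| = 14.9048.
|(Patch 1 ∪ Patch 2) △ Patch 3| = 85 + 81 − 29.8095 = 136.19.

136.19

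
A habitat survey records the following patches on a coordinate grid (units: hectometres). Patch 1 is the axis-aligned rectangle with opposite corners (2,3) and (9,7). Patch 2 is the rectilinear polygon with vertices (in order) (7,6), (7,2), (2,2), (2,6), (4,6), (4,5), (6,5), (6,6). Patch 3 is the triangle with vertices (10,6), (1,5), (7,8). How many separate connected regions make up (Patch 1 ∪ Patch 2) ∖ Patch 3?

(Patch 1 ∪ Patch 2) ∖ Patch 3 splits into 3 disjoint pieces (area 2.25, area 0.0833, area 22.5).

3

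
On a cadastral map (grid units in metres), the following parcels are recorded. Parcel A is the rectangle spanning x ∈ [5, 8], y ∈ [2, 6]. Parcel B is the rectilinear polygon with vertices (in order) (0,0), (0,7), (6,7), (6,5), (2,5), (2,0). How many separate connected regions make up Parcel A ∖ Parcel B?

Parcel A ∖ Parcel B is a single connected region.

1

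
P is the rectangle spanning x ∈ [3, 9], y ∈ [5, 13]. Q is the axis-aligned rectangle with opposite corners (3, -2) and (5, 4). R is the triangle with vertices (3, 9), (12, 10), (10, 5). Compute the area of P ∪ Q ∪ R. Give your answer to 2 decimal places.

69.21

By inclusion–exclusion:
Individual areas: |P| = 48, |Q| = 12, |R| = 21.5.
|P∩Q| = 0 (no overlap).
|P∩R| = 12.2857.
|Q∩R| = 0.
|P∩Q∩R| = 0.
|P ∪ Q ∪ R| = 81.5 − 12.2857 + 0 = 69.21.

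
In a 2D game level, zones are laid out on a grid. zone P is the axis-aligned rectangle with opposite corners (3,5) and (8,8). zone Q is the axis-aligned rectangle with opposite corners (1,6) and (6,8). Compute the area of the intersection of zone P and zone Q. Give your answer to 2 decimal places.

|zone P∩zone Q|: x∈[3,6], y∈[6,8] → 3·2 = 6.

6.00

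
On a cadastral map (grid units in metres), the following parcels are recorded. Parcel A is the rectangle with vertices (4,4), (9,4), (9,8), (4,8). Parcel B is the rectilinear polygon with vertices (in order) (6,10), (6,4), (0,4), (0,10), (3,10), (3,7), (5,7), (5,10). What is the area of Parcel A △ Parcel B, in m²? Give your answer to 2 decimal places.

36.00

|Parcel A| = 20, |Parcel B| = 30, |Parcel A∩Parcel B| = 7.
|Parcel A △ Parcel B| = |Parcel A| + |Parcel B| − 2·|Parcel A∩Parcel B| = 20 + 30 − 14 = 36.00.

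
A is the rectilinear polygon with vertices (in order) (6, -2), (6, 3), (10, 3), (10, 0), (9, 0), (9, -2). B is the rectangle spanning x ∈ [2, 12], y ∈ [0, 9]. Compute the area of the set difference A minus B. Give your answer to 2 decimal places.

6.00

|A| = 18, |A∩B| = 12.
|A ∖ B| = |A| − |A∩B| = 18 − 12 = 6.00.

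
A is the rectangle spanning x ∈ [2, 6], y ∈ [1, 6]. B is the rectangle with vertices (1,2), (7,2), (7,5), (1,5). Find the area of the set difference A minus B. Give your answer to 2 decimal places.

|A∩B|: x∈[2,6], y∈[2,5] → 4·3 = 12.
|A| = 20.
|A ∖ B| = |A| − |A∩B| = 20 − 12 = 8.00.

8.00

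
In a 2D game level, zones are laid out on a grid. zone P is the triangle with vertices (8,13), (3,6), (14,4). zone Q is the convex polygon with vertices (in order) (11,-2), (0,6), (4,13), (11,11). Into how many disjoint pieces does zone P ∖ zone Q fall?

2

zone P ∖ zone Q splits into 2 disjoint pieces (area 0.9252, area 5.9318).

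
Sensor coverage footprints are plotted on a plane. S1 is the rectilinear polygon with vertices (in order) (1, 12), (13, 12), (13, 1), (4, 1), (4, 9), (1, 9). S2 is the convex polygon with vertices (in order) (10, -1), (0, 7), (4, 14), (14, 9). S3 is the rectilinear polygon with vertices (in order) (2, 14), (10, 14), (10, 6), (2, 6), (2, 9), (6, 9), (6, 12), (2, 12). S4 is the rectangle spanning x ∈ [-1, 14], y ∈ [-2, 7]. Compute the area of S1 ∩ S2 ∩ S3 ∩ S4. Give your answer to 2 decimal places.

6.00

The intersection is the polygon with vertices (10,6), (4,6), (4,7), (10,7).
By the shoelace formula its area is 6.00.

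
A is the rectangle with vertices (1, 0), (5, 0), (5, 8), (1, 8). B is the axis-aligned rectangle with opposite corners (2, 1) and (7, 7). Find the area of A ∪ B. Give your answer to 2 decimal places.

44.00

By inclusion–exclusion:
Individual areas: |A| = 32, |B| = 30.
|A∩B|: x∈[2,5], y∈[1,7] → 3·6 = 18.
|A ∪ B| = 62 − 18 = 44.00.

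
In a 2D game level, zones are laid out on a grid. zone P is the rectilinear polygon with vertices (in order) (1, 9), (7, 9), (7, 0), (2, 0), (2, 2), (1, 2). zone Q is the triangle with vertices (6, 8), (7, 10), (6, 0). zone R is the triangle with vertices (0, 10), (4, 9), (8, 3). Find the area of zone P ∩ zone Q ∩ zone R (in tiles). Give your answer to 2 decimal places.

0.53

The intersection is the polygon with vertices (6.437,4.368), (6,4.75), (6,6), (6.522,5.217).
By the shoelace formula its area is 0.53.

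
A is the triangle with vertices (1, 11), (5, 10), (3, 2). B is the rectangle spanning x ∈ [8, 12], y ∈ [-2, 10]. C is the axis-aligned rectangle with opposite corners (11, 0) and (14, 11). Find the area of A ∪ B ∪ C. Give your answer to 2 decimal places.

By inclusion–exclusion:
Individual areas: |A| = 17, |B| = 48, |C| = 33.
|A∩B| = 0.
|A∩C| = 0.
|B∩C|: x∈[11,12], y∈[0,10] → 1·10 = 10.
|A∩B∩C| = 0.
|A ∪ B ∪ C| = 98 − 10 + 0 = 88.00.

88.00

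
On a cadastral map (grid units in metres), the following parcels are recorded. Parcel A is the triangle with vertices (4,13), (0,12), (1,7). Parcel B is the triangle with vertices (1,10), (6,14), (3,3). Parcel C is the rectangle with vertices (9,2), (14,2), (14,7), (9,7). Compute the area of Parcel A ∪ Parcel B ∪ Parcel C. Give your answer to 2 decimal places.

By inclusion–exclusion:
Individual areas: |Parcel A| = 10.5, |Parcel B| = 21.5, |Parcel C| = 25.
|Parcel A∩Parcel B| = 2.9318.
|Parcel A∩Parcel C| = 0.
|Parcel B∩Parcel C| = 0.
|Parcel A∩Parcel B∩Parcel C| = 0.
|Parcel A ∪ Parcel B ∪ Parcel C| = 57 − 2.9318 + 0 = 54.07.

54.07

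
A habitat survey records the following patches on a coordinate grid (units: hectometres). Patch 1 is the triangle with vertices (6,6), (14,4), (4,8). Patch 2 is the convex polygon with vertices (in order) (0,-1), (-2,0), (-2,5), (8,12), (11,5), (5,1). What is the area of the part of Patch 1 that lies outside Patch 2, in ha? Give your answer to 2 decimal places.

|Patch 1| = 6, |Patch 1∩Patch 2| = 5.2806.
|Patch 1 ∖ Patch 2| = |Patch 1| − |Patch 1∩Patch 2| = 6 − 5.2806 = 0.72.

0.72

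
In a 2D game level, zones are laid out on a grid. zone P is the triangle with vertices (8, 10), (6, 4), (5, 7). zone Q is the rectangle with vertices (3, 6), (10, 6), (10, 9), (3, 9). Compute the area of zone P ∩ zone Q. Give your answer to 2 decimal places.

4.33

The intersection is the polygon with vertices (6.667,6), (5.333,6), (5,7), (7,9), (7.667,9).
By the shoelace formula its area is 4.33.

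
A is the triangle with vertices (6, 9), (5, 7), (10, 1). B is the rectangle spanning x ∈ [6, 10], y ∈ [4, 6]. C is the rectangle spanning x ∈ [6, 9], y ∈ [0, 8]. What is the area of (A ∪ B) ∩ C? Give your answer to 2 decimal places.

9.10

|A ∪ B| = 13.35.
|(A ∪ B) ∩ C| = 9.10.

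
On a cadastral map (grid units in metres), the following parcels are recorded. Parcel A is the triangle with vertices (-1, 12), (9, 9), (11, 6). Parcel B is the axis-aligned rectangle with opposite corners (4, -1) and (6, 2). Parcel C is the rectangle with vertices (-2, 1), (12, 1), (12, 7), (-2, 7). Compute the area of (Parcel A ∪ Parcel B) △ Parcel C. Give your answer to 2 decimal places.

96.67

|Parcel A ∪ Parcel B| = 18.
|(Parcel A ∪ Parcel B) ∩ Parcel C| = 2.6667.
|(Parcel A ∪ Parcel B) △ Parcel C| = 18 + 84 − 5.3333 = 96.67.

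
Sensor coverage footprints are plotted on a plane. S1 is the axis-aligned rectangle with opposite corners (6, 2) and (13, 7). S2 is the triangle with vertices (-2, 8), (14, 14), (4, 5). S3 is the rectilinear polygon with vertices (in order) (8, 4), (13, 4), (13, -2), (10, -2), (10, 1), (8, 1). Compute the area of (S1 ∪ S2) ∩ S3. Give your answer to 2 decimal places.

10.00

The region (S1 ∪ S2) ∩ S3 is the polygon with vertices (13,2), (8,2), (8,4), (13,4).
By the shoelace formula its area is 10.00.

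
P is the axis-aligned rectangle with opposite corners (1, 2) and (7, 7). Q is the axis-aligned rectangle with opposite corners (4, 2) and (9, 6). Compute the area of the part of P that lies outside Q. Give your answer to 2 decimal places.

18.00

|P∩Q|: x∈[4,7], y∈[2,6] → 3·4 = 12.
|P| = 30.
|P ∖ Q| = |P| − |P∩Q| = 30 − 12 = 18.00.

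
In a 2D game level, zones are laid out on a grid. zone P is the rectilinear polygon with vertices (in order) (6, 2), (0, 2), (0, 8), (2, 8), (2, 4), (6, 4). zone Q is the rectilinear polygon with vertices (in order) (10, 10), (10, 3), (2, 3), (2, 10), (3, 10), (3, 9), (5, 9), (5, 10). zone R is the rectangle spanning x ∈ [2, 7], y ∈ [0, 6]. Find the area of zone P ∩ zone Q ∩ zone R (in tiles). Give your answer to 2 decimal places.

4.00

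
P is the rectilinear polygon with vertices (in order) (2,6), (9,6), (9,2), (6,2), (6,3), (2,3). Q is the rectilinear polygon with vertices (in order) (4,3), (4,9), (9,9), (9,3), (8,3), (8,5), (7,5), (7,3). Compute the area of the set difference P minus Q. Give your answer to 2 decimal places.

11.00

|P| = 24, |P∩Q| = 13.
|P ∖ Q| = |P| − |P∩Q| = 24 − 13 = 11.00.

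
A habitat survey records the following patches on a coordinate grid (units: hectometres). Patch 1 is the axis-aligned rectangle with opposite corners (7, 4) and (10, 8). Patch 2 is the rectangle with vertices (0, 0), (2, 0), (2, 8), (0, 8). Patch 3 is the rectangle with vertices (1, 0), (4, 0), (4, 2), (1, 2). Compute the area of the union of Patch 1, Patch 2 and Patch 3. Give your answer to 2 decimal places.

32.00

By inclusion–exclusion:
Individual areas: |Patch 1| = 12, |Patch 2| = 16, |Patch 3| = 6.
|Patch 1∩Patch 2| = 0 (no overlap).
|Patch 1∩Patch 3| = 0 (no overlap).
|Patch 2∩Patch 3|: x∈[1,2], y∈[0,2] → 1·2 = 2.
|Patch 1∩Patch 2∩Patch 3| = 0.
|Patch 1 ∪ Patch 2 ∪ Patch 3| = 34 − 2 + 0 = 32.00.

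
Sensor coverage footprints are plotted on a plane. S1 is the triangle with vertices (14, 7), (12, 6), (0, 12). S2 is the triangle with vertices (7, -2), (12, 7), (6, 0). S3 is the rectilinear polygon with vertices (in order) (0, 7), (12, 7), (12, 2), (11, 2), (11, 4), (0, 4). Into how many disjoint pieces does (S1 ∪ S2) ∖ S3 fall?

2

(S1 ∪ S2) ∖ S3 splits into 2 disjoint pieces (area 8.1429, area 11).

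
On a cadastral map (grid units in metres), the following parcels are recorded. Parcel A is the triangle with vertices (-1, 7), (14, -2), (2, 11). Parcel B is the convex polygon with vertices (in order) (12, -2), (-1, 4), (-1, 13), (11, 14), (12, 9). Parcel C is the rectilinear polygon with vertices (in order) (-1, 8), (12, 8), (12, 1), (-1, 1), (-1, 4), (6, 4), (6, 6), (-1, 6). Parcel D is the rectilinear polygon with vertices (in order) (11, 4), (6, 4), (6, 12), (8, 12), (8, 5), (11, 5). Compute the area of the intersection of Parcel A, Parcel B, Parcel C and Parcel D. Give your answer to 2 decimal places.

The intersection is the polygon with vertices (8.461,4), (6,4), (6,6), (6,6.667).
By the shoelace formula its area is 3.28.

3.28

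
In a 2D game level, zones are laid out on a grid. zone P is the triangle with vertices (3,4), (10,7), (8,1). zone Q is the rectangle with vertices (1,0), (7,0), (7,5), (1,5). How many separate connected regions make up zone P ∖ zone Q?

1

zone P ∖ zone Q is a single connected region.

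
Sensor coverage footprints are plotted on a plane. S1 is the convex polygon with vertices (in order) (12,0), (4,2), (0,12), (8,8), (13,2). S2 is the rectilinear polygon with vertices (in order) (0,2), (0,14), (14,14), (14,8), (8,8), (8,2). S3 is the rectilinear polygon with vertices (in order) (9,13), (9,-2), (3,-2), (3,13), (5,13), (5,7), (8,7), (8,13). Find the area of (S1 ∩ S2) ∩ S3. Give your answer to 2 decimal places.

29.75

|S1 ∩ S2| = 44.
|(S1 ∩ S2) ∩ S3| = 29.75.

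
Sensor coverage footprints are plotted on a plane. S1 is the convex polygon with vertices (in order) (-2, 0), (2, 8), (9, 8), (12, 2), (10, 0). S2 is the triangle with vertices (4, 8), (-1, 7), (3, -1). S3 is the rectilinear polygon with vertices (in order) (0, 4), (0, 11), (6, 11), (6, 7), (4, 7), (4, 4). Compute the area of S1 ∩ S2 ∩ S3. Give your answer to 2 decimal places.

10.54

The intersection is the polygon with vertices (4,8), (3.556,4), (0.5,4), (0.25,4.5), (1.778,7.556).
By the shoelace formula its area is 10.54.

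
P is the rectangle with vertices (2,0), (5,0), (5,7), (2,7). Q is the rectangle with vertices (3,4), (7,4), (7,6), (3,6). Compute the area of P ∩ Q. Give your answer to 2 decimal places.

|P∩Q|: x∈[3,5], y∈[4,6] → 2·2 = 4.

4.00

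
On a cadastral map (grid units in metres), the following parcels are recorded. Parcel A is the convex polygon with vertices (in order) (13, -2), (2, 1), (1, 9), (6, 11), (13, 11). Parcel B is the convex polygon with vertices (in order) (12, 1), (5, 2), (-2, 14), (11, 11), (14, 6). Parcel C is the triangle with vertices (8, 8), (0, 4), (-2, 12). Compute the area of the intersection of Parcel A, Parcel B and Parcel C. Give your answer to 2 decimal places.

The intersection is the polygon with vertices (3.25,9.9), (8,8), (2.968,5.484), (1.023,8.818), (1,9).
By the shoelace formula its area is 15.74.

15.74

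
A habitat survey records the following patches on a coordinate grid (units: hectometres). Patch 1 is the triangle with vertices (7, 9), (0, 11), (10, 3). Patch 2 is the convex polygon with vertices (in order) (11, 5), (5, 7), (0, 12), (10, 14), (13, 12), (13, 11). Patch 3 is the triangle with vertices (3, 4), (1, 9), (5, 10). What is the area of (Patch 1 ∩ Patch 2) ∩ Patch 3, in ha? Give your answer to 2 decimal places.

2.33

The region (Patch 1 ∩ Patch 2) ∩ Patch 3 is the polygon with vertices (2.6,9.4), (4.2,9.8), (4.87,9.609), (4.25,7.75).
By the shoelace formula its area is 2.33.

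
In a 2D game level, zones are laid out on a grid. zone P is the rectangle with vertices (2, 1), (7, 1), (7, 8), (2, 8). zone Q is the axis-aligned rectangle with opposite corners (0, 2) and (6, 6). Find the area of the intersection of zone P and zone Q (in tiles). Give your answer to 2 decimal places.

|zone P∩zone Q|: x∈[2,6], y∈[2,6] → 4·4 = 16.

16.00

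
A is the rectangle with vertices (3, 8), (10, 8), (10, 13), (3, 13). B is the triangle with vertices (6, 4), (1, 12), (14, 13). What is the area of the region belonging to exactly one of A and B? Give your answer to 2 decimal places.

28.20

|A| = 35, |B| = 54.5, |A∩B| = 30.6504.
|A △ B| = |A| + |B| − 2·|A∩B| = 35 + 54.5 − 61.3009 = 28.20.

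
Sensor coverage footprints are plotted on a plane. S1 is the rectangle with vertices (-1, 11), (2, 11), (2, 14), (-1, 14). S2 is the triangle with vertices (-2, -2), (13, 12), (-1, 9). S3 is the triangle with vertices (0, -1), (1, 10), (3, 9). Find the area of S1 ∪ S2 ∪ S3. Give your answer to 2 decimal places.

By inclusion–exclusion:
Individual areas: |S1| = 9, |S2| = 75.5, |S3| = 11.5.
|S1∩S2| = 0.
|S1∩S3| = 0.
|S2∩S3| = 11.1371.
|S1∩S2∩S3| = 0.
|S1 ∪ S2 ∪ S3| = 96 − 11.1371 + 0 = 84.86.

84.86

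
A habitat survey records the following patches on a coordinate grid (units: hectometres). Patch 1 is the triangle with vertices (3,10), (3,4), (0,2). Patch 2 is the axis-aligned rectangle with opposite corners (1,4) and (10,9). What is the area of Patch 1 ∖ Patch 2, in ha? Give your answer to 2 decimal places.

|Patch 1| = 9, |Patch 1∩Patch 2| = 6.4792.
|Patch 1 ∖ Patch 2| = |Patch 1| − |Patch 1∩Patch 2| = 9 − 6.4792 = 2.52.

2.52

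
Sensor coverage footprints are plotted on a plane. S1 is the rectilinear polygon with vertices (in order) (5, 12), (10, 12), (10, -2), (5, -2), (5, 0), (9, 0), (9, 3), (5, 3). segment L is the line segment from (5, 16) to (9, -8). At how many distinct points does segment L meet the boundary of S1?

The segment meets the boundary at (7.167,3), (7.667,0), (5.667,12), (8,-2).

4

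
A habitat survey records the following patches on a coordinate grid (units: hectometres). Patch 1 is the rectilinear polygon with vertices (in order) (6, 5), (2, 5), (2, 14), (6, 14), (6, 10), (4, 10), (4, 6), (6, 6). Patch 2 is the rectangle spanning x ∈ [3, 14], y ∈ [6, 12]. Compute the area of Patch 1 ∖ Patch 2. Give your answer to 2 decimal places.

18.00

|Patch 1| = 28, |Patch 1∩Patch 2| = 10.
|Patch 1 ∖ Patch 2| = |Patch 1| − |Patch 1∩Patch 2| = 28 − 10 = 18.00.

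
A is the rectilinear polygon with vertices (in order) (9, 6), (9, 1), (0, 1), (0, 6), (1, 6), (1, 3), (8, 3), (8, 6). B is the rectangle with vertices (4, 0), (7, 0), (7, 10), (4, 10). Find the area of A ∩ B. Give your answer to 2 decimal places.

The intersection is the polygon with vertices (4,1), (4,3), (7,3), (7,1).
By the shoelace formula its area is 6.00.

6.00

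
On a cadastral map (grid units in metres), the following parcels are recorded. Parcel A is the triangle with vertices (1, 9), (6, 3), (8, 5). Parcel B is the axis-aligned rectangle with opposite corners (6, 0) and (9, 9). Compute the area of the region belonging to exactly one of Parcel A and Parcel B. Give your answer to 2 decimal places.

|Parcel A| = 11, |Parcel B| = 27, |Parcel A∩Parcel B| = 3.1429.
|Parcel A △ Parcel B| = |Parcel A| + |Parcel B| − 2·|Parcel A∩Parcel B| = 11 + 27 − 6.2857 = 31.71.

31.71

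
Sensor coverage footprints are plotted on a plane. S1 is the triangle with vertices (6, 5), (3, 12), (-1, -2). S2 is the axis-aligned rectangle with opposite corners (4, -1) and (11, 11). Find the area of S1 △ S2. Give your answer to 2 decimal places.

105.67

|S1| = 35, |S2| = 84, |S1∩S2| = 6.6667.
|S1 △ S2| = |S1| + |S2| − 2·|S1∩S2| = 35 + 84 − 13.3333 = 105.67.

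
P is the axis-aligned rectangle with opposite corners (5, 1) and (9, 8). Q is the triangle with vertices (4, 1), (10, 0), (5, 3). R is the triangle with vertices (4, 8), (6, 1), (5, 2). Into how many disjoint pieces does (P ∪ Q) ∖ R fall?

(P ∪ Q) ∖ R is a single connected region.

1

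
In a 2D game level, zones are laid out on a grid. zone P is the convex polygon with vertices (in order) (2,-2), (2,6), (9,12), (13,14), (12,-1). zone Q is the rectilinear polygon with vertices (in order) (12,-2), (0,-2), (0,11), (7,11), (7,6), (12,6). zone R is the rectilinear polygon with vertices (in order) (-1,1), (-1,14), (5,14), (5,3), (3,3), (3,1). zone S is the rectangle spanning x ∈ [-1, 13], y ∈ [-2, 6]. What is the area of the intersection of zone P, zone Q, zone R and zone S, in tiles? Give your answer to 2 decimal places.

The intersection is the polygon with vertices (5,3), (3,3), (3,1), (2,1), (2,6), (5,6).
By the shoelace formula its area is 11.00.

11.00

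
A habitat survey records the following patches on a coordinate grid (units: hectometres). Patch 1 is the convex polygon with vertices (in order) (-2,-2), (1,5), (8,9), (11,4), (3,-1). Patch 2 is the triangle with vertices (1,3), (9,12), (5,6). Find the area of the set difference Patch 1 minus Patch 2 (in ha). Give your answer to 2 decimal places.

64.65

|Patch 1| = 68.5, |Patch 1∩Patch 2| = 3.8486.
|Patch 1 ∖ Patch 2| = |Patch 1| − |Patch 1∩Patch 2| = 68.5 − 3.8486 = 64.65.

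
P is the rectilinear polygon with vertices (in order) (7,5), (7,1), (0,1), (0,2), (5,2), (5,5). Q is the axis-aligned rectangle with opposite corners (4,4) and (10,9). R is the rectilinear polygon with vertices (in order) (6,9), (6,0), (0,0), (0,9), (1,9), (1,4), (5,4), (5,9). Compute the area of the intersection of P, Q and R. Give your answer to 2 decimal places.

1.00

The intersection is the polygon with vertices (5,4), (5,5), (6,5), (6,4).
By the shoelace formula its area is 1.00.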